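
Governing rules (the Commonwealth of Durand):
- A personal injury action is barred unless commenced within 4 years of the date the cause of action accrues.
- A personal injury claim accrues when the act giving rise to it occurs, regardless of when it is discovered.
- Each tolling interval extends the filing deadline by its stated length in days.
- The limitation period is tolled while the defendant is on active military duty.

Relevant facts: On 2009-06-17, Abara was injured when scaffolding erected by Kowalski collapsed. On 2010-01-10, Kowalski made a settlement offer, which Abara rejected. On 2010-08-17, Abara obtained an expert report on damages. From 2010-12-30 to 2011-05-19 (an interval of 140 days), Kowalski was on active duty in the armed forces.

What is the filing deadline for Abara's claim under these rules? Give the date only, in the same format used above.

The claim accrued on 2009-06-17, when the wrongful act occurred.
4 years from 2009-06-17 is 2013-06-17.
The defendant's active military service from 2010-12-30 to 2011-05-19 tolled the period for 140 days, extending the deadline to 2013-11-04.
None of the other events listed affects the running of the period under the stated rules.

2013-11-04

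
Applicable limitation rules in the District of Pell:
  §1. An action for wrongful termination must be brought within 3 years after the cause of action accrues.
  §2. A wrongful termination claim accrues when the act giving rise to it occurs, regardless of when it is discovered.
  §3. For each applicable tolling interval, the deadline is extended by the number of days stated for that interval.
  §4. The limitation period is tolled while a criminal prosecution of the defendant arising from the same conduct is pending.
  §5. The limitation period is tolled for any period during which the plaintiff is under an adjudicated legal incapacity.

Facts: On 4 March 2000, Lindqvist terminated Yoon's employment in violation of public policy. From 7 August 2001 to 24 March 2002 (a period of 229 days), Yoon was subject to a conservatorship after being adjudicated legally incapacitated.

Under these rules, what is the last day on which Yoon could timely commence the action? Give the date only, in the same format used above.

The cause of action accrued on 4 March 2000, the date of the act.
The untolled deadline — 3 years after 4 March 2000 — is 4 March 2003.
The plaintiff's legal incapacity from 7 August 2001 to 24 March 2002 tolled the period for 229 days, extending the deadline to 19 October 2003.

19 October 2003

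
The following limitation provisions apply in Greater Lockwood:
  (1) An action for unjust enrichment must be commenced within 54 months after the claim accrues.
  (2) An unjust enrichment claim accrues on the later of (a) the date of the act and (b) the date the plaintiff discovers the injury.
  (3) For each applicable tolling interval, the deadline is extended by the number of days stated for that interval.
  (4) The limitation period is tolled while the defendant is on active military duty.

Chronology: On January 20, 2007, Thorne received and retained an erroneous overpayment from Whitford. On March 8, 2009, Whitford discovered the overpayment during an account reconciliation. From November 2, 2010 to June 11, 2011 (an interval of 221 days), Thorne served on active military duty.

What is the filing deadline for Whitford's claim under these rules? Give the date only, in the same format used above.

Taking the later of the act (January 20, 2007) and discovery (March 8, 2009), the claim accrued on March 8, 2009.
Adding the 54 months base period to March 8, 2009 gives a deadline of September 8, 2013, before any tolling.
The period was tolled for 221 days by the defendant's active military service (November 2, 2010 to June 11, 2011), pushing the deadline to April 17, 2014.

April 17, 2014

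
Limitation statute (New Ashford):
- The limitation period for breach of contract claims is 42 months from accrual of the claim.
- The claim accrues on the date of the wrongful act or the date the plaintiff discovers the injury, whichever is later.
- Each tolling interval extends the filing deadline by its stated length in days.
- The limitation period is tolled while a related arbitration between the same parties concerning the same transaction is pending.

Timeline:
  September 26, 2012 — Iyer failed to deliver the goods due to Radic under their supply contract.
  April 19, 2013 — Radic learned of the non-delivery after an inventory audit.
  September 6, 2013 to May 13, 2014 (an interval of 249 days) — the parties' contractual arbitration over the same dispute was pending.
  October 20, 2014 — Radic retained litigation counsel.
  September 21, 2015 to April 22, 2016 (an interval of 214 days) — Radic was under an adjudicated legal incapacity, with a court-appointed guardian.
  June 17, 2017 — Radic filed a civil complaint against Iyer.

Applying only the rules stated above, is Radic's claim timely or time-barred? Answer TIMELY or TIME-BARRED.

The claim accrued on April 19, 2013 — the later of the September 26, 2012 act and the April 19, 2013 discovery.
The untolled deadline — 42 months after April 19, 2013 — is October 19, 2016.
The pending related arbitration from September 6, 2013 to May 13, 2014 tolled the period for 249 days, extending the deadline to June 25, 2017.
Although the plaintiff's incapacity ran from September 21, 2015 to April 22, 2016, the stated rules do not make that a tolling event, so it is disregarded.
None of the other events listed affects the running of the period under the stated rules.
The June 17, 2017 filing precedes the June 25, 2017 deadline; the claim is timely.

TIMELY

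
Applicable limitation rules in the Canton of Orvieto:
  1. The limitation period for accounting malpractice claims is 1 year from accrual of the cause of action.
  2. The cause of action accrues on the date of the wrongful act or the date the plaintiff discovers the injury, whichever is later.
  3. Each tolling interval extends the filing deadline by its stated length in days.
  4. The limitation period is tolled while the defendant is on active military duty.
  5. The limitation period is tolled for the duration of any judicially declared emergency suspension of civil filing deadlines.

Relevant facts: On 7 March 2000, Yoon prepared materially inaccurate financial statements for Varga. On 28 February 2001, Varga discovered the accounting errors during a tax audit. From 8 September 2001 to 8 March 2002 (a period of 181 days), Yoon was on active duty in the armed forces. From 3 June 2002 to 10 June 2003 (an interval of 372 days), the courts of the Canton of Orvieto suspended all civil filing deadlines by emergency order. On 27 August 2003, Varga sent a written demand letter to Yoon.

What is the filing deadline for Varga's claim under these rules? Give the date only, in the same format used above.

Because discovery on 28 February 2001 post-dates the 7 March 2000 act, accrual under the later-of rule falls on 28 February 2001.
1 year from 28 February 2001 is 28 February 2002.
Because the defendant's active military service ran from 8 September 2001 to 8 March 2002, the deadline is extended by 181 days to 28 August 2002.
Because the emergency suspension of filing deadlines ran from 3 June 2002 to 10 June 2003, the deadline is extended by 372 days to 4 September 2003.
None of the other events listed affects the running of the period under the stated rules.

4 September 2003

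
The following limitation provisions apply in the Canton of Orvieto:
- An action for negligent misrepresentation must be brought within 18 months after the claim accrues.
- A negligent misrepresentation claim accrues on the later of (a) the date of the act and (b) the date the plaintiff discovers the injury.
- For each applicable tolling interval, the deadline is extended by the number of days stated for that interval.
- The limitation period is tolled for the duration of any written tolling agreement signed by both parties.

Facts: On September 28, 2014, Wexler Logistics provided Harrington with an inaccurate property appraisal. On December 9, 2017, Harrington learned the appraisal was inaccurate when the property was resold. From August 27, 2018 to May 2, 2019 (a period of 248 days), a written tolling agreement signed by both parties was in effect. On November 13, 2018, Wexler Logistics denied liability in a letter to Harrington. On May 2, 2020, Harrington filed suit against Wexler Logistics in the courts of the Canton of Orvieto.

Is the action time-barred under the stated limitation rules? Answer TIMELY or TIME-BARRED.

TIME-BARRED

The claim accrued on December 9, 2017 — the later of the September 28, 2014 act and the December 9, 2017 discovery.
The untolled deadline — 18 months after December 9, 2017 — is June 9, 2019.
The period was tolled for 248 days by the written tolling agreement (August 27, 2018 to May 2, 2019), pushing the deadline to February 12, 2020.
None of the other events listed affects the running of the period under the stated rules.
Harrington filed on May 2, 2020, after the February 12, 2020 deadline, so the action is time-barred.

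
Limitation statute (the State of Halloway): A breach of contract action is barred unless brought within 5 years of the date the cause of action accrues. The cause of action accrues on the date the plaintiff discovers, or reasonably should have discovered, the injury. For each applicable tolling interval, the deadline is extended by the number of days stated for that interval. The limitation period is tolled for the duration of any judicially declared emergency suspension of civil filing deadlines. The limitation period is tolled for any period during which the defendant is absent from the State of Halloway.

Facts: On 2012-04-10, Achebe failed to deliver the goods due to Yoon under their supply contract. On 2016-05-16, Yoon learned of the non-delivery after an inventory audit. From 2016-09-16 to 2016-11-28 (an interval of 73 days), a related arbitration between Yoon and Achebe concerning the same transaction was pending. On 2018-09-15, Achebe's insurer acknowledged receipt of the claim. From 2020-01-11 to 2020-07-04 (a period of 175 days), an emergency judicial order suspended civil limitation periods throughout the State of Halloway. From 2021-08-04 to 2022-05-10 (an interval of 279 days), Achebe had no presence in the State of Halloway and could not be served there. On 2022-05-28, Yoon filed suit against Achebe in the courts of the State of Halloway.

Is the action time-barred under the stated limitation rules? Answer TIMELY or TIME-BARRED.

The claim did not accrue until Yoon discovered the injury on 2016-05-16; the 2012-04-10 act date does not start the clock under the stated rule.
Adding the 5 years base period to 2016-05-16 gives a deadline of 2021-05-16, before any tolling.
The emergency suspension of filing deadlines from 2020-01-11 to 2020-07-04 tolled the period for 175 days, extending the deadline to 2021-11-07.
Because the defendant's absence from the jurisdiction ran from 2021-08-04 to 2022-05-10, the deadline is extended by 279 days to 2022-08-13.
No stated provision tolls the period for a pending arbitration, so the interval from 2016-09-16 to 2016-11-28 has no effect on the deadline.
None of the other events listed affects the running of the period under the stated rules.
Filing on 2022-05-28 beat the 2022-08-13 deadline — the action is timely.

TIMELY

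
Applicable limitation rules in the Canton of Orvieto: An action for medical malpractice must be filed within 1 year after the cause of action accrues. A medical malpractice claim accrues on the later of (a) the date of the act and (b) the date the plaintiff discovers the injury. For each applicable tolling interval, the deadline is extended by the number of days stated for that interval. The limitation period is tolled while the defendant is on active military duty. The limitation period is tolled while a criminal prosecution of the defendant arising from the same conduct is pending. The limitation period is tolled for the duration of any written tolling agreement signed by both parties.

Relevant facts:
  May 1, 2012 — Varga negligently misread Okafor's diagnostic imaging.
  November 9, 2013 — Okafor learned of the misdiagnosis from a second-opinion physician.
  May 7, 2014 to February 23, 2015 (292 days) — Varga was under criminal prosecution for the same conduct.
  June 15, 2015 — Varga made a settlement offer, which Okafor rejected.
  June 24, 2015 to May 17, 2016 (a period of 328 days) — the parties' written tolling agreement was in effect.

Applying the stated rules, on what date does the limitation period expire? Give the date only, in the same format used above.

July 21, 2016

The claim accrued on November 9, 2013 — the later of the May 1, 2012 act and the November 9, 2013 discovery.
1 year from November 9, 2013 is November 9, 2014.
The pending criminal prosecution from May 7, 2014 to February 23, 2015 tolled the period for 292 days, extending the deadline to August 28, 2015.
The written tolling agreement from June 24, 2015 to May 17, 2016 tolled the period for 328 days, extending the deadline to July 21, 2016.
Nothing else in the chronology tolls or restarts the period.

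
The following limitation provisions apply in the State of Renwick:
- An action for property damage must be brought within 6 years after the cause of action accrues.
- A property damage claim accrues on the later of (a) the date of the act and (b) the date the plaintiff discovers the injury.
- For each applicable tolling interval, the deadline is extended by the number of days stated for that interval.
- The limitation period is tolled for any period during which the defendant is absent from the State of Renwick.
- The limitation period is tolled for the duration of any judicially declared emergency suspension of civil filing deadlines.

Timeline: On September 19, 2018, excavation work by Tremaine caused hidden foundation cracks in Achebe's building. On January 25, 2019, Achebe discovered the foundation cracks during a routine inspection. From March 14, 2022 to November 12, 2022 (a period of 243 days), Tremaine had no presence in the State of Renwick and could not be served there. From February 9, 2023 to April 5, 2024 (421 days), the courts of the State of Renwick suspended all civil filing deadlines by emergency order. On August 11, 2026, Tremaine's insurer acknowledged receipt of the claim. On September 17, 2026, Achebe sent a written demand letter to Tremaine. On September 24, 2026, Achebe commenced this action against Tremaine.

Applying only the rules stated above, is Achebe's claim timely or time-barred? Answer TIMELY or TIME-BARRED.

Taking the later of the act (September 19, 2018) and discovery (January 25, 2019), the claim accrued on January 25, 2019.
Adding the 6 years base period to January 25, 2019 gives a deadline of January 25, 2025, before any tolling.
Because the defendant's absence from the jurisdiction ran from March 14, 2022 to November 12, 2022, the deadline is extended by 243 days to September 25, 2025.
The emergency suspension of filing deadlines from February 9, 2023 to April 5, 2024 tolled the period for 421 days, extending the deadline to November 20, 2026.
The other events in the timeline have no effect on the limitation period under the stated rules.
Achebe filed on September 24, 2026, before the November 20, 2026 deadline, so the action is timely.

TIMELY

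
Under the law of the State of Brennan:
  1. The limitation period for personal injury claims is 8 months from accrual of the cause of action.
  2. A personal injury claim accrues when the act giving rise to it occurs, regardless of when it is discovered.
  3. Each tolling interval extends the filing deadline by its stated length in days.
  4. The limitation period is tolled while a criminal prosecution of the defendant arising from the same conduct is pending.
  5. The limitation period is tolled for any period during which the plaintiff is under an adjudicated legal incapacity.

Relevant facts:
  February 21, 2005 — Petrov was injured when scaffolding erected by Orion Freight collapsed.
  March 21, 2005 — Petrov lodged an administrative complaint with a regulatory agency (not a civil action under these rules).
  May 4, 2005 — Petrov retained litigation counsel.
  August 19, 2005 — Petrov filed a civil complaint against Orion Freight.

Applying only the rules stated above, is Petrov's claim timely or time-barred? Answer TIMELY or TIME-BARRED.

TIMELY

The claim accrued on February 21, 2005, when the wrongful act occurred.
Adding the 8 months base period to February 21, 2005 gives a deadline of October 21, 2005, before any tolling.
Nothing else in the chronology tolls or restarts the period.
The August 19, 2005 filing precedes the October 21, 2005 deadline; the claim is timely.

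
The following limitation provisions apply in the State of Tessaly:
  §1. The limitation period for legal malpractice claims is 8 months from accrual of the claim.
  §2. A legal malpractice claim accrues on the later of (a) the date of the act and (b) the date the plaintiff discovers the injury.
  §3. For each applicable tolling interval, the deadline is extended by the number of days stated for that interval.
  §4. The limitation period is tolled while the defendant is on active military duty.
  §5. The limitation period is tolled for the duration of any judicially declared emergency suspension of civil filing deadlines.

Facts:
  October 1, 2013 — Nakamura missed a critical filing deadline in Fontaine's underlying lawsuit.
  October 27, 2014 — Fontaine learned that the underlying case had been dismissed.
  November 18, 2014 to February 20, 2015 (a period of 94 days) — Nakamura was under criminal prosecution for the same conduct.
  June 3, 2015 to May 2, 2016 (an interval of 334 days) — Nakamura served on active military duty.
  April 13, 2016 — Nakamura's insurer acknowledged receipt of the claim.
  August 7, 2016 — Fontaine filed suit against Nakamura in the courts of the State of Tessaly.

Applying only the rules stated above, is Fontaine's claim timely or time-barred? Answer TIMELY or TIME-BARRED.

The claim accrued on October 27, 2014 — the later of the October 1, 2013 act and the October 27, 2014 discovery.
8 months from October 27, 2014 is June 27, 2015.
The defendant's active military service from June 3, 2015 to May 2, 2016 tolled the period for 334 days, extending the deadline to May 26, 2016.
The pending criminal prosecution from November 18, 2014 to February 20, 2015 does not toll the period, because no stated rule makes a criminal prosecution a tolling event.
Nothing else in the chronology tolls or restarts the period.
Filing on August 7, 2016 missed the May 26, 2016 deadline — the action is time-barred.

TIME-BARRED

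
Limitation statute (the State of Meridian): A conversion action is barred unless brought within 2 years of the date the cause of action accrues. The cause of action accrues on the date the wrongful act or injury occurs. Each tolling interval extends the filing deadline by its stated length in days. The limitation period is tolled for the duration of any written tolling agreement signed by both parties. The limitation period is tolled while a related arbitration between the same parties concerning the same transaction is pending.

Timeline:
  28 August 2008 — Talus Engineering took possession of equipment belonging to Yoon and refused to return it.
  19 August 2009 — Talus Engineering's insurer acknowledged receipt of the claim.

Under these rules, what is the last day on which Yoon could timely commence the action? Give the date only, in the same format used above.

The limitation period began to run on 28 August 2008.
2 years from 28 August 2008 is 28 August 2010.
Nothing else in the chronology tolls or restarts the period.

28 August 2010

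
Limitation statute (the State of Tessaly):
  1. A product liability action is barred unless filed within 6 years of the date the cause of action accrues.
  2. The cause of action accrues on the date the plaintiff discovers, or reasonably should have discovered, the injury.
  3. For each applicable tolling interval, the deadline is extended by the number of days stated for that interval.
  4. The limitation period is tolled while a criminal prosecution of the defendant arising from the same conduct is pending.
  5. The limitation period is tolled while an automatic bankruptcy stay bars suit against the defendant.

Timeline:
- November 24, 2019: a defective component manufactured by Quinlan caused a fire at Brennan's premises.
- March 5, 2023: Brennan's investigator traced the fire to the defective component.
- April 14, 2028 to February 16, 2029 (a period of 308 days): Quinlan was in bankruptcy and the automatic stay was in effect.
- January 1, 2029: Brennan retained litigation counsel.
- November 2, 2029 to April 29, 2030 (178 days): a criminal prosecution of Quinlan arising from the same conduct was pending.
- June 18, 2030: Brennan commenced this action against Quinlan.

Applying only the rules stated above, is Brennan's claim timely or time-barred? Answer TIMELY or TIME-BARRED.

TIMELY

Accrual is tied to discovery, so the period began on March 5, 2023 rather than on November 24, 2019 when the act occurred.
The untolled deadline — 6 years after March 5, 2023 — is March 5, 2029.
The automatic bankruptcy stay from April 14, 2028 to February 16, 2029 tolled the period for 308 days, extending the deadline to January 7, 2030.
The period was tolled for 178 days by the pending criminal prosecution (November 2, 2029 to April 29, 2030), pushing the deadline to July 4, 2030.
None of the other events listed affects the running of the period under the stated rules.
The June 18, 2030 filing precedes the July 4, 2030 deadline; the claim is timely.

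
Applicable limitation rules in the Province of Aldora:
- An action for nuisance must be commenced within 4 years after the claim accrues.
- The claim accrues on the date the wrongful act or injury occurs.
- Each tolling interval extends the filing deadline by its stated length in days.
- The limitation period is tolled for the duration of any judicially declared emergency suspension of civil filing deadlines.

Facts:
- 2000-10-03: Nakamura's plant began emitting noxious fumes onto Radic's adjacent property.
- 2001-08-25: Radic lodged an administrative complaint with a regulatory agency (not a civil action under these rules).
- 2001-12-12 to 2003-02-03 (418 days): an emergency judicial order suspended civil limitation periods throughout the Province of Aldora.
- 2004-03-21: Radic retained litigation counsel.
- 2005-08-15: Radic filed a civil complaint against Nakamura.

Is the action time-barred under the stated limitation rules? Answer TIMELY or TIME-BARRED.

TIMELY

The limitation period began to run on 2000-10-03.
Adding the 4 years base period to 2000-10-03 gives a deadline of 2004-10-03, before any tolling.
The emergency suspension of filing deadlines from 2001-12-12 to 2003-02-03 tolled the period for 418 days, extending the deadline to 2005-11-25.
None of the other events listed affects the running of the period under the stated rules.
Radic filed on 2005-08-15, before the 2005-11-25 deadline, so the action is timely.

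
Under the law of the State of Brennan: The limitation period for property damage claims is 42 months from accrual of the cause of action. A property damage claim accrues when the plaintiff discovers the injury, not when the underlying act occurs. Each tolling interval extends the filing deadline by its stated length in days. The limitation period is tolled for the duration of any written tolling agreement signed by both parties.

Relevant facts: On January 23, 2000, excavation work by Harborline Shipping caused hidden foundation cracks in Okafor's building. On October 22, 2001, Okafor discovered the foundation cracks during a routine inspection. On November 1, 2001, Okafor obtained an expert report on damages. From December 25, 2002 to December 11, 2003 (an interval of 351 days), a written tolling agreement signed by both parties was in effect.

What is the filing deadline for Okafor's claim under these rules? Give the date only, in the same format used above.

Under the discovery rule, the claim accrued on October 22, 2001, when Okafor discovered the injury — not on the January 23, 2000 date of the underlying act.
42 months from October 22, 2001 is April 22, 2005.
Because the written tolling agreement ran from December 25, 2002 to December 11, 2003, the deadline is extended by 351 days to April 8, 2006.
None of the other events listed affects the running of the period under the stated rules.

April 8, 2006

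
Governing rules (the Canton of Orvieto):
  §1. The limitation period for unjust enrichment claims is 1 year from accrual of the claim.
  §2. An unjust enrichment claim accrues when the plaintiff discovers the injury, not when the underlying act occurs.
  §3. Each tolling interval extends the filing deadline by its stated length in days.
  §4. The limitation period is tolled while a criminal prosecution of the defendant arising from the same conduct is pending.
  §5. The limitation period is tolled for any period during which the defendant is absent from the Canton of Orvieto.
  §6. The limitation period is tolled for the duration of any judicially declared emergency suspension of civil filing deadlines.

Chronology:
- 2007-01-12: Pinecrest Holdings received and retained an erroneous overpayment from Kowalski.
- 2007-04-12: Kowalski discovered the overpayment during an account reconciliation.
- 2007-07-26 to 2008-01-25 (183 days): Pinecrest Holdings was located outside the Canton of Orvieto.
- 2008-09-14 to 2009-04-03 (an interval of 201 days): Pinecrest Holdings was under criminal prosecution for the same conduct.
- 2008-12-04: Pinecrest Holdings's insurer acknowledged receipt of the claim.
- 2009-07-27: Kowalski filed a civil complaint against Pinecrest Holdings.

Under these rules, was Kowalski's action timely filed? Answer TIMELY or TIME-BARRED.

TIME-BARRED

The claim did not accrue until Kowalski discovered the injury on 2007-04-12; the 2007-01-12 act date does not start the clock under the stated rule.
The untolled deadline — 1 year after 2007-04-12 — is 2008-04-12.
The defendant's absence from the jurisdiction from 2007-07-26 to 2008-01-25 tolled the period for 183 days, extending the deadline to 2008-10-12.
The period was tolled for 201 days by the pending criminal prosecution (2008-09-14 to 2009-04-03), pushing the deadline to 2009-05-01.
Nothing else in the chronology tolls or restarts the period.
Kowalski filed on 2009-07-27, after the 2009-05-01 deadline, so the action is time-barred.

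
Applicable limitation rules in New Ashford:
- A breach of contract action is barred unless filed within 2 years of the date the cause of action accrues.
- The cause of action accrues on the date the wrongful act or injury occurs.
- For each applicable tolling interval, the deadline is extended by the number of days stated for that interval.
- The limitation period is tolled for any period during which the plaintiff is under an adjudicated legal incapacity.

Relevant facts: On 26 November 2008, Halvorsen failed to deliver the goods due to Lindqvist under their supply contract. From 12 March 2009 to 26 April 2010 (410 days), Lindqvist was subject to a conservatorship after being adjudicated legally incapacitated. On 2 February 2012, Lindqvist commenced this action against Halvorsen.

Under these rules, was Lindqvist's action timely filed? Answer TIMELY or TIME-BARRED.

TIME-BARRED

The cause of action accrued on 26 November 2008, the date of the act.
2 years from 26 November 2008 is 26 November 2010.
The plaintiff's legal incapacity from 12 March 2009 to 26 April 2010 tolled the period for 410 days, extending the deadline to 10 January 2012.
Filing on 2 February 2012 missed the 10 January 2012 deadline — the action is time-barred.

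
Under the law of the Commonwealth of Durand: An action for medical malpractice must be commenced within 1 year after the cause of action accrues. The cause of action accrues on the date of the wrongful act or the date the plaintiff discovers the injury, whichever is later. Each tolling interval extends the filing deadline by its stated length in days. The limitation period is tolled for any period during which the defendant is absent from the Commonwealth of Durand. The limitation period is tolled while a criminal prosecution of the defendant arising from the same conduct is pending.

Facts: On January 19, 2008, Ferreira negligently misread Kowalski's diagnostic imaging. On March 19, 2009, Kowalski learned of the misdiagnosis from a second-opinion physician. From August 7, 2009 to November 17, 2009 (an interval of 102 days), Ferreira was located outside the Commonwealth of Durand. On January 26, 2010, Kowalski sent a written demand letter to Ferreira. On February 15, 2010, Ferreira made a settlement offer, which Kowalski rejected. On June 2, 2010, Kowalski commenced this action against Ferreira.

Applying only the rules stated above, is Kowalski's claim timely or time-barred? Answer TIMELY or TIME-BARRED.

TIMELY

Because discovery on March 19, 2009 post-dates the January 19, 2008 act, accrual under the later-of rule falls on March 19, 2009.
Adding the 1 year base period to March 19, 2009 gives a deadline of March 19, 2010, before any tolling.
The period was tolled for 102 days by the defendant's absence from the jurisdiction (August 7, 2009 to November 17, 2009), pushing the deadline to June 29, 2010.
The other events in the timeline have no effect on the limitation period under the stated rules.
Kowalski filed on June 2, 2010, before the June 29, 2010 deadline, so the action is timely.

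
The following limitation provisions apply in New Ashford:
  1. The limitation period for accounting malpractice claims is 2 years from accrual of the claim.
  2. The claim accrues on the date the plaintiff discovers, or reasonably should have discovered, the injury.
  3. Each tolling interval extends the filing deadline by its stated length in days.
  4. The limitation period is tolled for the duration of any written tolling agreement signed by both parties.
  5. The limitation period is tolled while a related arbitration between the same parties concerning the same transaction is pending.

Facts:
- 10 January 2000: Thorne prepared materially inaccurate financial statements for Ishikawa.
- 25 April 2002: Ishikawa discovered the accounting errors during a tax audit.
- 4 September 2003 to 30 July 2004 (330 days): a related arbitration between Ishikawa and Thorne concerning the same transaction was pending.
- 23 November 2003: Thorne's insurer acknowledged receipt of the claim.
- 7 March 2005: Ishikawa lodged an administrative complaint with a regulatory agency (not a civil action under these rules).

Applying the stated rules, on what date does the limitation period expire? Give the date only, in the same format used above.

21 March 2005

The claim did not accrue until Ishikawa discovered the injury on 25 April 2002; the 10 January 2000 act date does not start the clock under the stated rule.
The untolled deadline — 2 years after 25 April 2002 — is 25 April 2004.
The period was tolled for 330 days by the pending related arbitration (4 September 2003 to 30 July 2004), pushing the deadline to 21 March 2005.
None of the other events listed affects the running of the period under the stated rules.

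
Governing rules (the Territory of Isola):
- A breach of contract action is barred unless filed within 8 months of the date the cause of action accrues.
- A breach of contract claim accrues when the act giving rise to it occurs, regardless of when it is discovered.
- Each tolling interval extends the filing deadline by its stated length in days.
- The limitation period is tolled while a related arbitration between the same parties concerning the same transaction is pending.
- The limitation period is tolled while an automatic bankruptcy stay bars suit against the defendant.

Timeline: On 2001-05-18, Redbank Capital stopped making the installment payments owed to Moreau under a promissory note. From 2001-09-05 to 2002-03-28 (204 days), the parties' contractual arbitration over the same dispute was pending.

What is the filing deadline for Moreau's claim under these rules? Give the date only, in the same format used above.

2002-08-10

The limitation period began to run on 2001-05-18.
Adding the 8 months base period to 2001-05-18 gives a deadline of 2002-01-18, before any tolling.
Because the pending related arbitration ran from 2001-09-05 to 2002-03-28, the deadline is extended by 204 days to 2002-08-10.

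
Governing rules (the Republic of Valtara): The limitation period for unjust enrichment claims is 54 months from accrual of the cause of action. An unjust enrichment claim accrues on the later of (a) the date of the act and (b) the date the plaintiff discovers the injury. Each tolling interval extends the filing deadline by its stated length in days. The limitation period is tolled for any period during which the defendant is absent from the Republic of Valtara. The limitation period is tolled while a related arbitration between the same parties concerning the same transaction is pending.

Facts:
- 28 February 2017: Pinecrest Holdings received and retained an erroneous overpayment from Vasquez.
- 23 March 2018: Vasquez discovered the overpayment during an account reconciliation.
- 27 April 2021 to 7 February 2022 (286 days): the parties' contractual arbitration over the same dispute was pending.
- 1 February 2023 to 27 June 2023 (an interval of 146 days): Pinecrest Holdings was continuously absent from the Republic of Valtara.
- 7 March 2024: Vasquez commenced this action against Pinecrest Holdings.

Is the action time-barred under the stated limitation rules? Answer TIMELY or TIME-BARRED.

TIME-BARRED

Taking the later of the act (28 February 2017) and discovery (23 March 2018), the claim accrued on 23 March 2018.
The untolled deadline — 54 months after 23 March 2018 — is 23 September 2022.
The period was tolled for 286 days by the pending related arbitration (27 April 2021 to 7 February 2022), pushing the deadline to 6 July 2023.
The defendant's absence from the jurisdiction from 1 February 2023 to 27 June 2023 tolled the period for 146 days, extending the deadline to 29 November 2023.
The 7 March 2024 filing falls after the 29 November 2023 deadline; the claim is time-barred.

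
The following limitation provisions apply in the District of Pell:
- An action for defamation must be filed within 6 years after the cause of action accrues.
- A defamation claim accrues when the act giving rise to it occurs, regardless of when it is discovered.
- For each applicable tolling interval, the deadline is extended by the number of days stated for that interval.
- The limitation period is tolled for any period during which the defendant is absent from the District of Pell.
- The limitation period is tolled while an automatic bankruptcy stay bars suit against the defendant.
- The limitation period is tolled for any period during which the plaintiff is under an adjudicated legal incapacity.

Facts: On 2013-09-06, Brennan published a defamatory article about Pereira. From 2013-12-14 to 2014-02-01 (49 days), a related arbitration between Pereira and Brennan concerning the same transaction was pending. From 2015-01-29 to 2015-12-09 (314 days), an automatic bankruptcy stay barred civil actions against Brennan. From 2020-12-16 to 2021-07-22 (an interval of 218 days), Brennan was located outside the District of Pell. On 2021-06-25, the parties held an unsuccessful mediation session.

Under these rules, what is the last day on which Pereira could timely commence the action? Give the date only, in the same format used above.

2020-07-16

The limitation period began to run on 2013-09-06.
6 years from 2013-09-06 is 2019-09-06.
Because the automatic bankruptcy stay ran from 2015-01-29 to 2015-12-09, the deadline is extended by 314 days to 2020-07-16.
The defendant's absence from the jurisdiction from 2020-12-16 to 2021-07-22 began after the period had already run on 2020-07-16, so it has no tolling effect.
No stated provision tolls the period for a pending arbitration, so the interval from 2013-12-14 to 2014-02-01 has no effect on the deadline.
None of the other events listed affects the running of the period under the stated rules.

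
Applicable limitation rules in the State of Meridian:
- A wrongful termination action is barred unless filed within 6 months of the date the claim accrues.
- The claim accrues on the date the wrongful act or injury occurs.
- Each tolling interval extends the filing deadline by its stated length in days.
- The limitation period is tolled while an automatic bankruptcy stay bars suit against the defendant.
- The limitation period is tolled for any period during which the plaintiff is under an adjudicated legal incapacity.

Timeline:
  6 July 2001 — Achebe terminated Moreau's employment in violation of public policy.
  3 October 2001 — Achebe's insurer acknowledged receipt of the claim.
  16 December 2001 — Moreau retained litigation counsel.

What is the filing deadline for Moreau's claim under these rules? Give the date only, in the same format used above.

The claim accrued on 6 July 2001, the date of the act.
The untolled deadline — 6 months after 6 July 2001 — is 6 January 2002.
None of the other events listed affects the running of the period under the stated rules.

6 January 2002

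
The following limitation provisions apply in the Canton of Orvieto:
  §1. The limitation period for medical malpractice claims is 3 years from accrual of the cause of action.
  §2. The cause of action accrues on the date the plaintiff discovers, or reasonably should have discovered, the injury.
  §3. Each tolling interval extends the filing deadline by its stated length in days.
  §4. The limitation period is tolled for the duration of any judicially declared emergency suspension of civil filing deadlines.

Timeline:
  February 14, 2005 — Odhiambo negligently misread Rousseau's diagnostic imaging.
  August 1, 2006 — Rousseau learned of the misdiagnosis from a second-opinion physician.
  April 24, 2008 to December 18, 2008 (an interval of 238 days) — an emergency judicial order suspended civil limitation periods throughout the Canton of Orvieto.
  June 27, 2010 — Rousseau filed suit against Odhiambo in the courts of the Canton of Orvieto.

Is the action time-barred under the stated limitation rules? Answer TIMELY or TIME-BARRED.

Accrual is tied to discovery, so the period began on August 1, 2006 rather than on February 14, 2005 when the act occurred.
Adding the 3 years base period to August 1, 2006 gives a deadline of August 1, 2009, before any tolling.
Because the emergency suspension of filing deadlines ran from April 24, 2008 to December 18, 2008, the deadline is extended by 238 days to March 27, 2010.
The June 27, 2010 filing falls after the March 27, 2010 deadline; the claim is time-barred.

TIME-BARRED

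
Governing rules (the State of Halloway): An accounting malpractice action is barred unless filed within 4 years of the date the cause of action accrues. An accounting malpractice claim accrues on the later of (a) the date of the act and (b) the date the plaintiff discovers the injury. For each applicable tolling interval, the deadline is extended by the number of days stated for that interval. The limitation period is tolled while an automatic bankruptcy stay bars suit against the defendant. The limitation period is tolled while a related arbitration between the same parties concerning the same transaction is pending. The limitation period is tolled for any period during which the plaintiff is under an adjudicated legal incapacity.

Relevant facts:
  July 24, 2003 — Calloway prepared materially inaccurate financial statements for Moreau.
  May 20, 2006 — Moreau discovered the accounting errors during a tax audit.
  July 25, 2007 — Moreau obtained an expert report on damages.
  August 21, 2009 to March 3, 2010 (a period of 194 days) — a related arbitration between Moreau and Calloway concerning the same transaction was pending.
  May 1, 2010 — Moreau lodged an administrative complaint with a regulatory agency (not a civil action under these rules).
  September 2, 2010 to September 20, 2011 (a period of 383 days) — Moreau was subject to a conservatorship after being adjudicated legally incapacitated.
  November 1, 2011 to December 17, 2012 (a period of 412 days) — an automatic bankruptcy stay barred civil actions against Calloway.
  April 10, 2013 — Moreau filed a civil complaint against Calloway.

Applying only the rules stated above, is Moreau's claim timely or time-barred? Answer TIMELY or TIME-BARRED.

Because discovery on May 20, 2006 post-dates the July 24, 2003 act, accrual under the later-of rule falls on May 20, 2006.
4 years from May 20, 2006 is May 20, 2010.
The period was tolled for 194 days by the pending related arbitration (August 21, 2009 to March 3, 2010), pushing the deadline to November 30, 2010.
The period was tolled for 383 days by the plaintiff's legal incapacity (September 2, 2010 to September 20, 2011), pushing the deadline to December 18, 2011.
The automatic bankruptcy stay from November 1, 2011 to December 17, 2012 tolled the period for 412 days, extending the deadline to February 2, 2013.
The other events in the timeline have no effect on the limitation period under the stated rules.
Filing on April 10, 2013 missed the February 2, 2013 deadline — the action is time-barred.

TIME-BARRED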